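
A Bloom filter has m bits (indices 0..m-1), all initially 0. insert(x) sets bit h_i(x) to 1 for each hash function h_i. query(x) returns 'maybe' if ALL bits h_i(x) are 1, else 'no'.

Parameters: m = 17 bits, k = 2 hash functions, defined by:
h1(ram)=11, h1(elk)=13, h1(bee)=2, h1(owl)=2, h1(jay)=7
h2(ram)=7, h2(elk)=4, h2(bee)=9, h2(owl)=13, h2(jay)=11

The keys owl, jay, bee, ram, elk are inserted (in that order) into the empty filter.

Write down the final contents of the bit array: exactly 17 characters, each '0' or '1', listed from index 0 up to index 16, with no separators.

Start: bits=00000000000000000
After insert 'owl': sets bits 2 13 -> bits=00100000000001000
After insert 'jay': sets bits 7 11 -> bits=00100001000101000
After insert 'bee': sets bits 2 9 -> bits=00100001010101000
After insert 'ram': sets bits 7 11 -> bits=00100001010101000
After insert 'elk': sets bits 4 13 -> bits=00101001010101000

Answer: 00101001010101000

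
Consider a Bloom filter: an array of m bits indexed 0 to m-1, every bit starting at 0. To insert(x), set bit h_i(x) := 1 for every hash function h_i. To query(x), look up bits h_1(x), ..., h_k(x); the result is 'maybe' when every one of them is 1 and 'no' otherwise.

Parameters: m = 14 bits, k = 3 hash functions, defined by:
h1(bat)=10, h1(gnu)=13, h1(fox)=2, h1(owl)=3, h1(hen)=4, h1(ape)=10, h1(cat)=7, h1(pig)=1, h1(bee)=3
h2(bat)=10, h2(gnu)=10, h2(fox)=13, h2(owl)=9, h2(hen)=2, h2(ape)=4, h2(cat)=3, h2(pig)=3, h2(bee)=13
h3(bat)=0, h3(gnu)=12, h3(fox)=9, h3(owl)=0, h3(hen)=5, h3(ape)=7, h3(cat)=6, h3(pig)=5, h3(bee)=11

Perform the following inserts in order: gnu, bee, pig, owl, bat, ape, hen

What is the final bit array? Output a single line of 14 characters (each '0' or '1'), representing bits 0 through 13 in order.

Answer: 11111101011111

Derivation:
Start: bits=00000000000000
After insert 'gnu': sets bits 10 12 13 -> bits=00000000001011
After insert 'bee': sets bits 3 11 13 -> bits=00010000001111
After insert 'pig': sets bits 1 3 5 -> bits=01010100001111
After insert 'owl': sets bits 0 3 9 -> bits=11010100011111
After insert 'bat': sets bits 0 10 -> bits=11010100011111
After insert 'ape': sets bits 4 7 10 -> bits=11011101011111
After insert 'hen': sets bits 2 4 5 -> bits=11111101011111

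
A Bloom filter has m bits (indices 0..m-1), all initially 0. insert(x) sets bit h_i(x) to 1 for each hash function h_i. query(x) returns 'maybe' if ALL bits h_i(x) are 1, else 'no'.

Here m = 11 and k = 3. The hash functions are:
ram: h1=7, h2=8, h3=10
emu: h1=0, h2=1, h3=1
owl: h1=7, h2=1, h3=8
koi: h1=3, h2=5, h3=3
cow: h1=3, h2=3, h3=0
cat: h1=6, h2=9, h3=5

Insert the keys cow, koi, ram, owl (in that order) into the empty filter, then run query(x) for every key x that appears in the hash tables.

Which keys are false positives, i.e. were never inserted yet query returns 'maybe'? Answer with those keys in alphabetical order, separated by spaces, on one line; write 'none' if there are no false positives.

Start: bits=00000000000
After insert 'cow': sets bits 0 3 -> bits=10010000000
After insert 'koi': sets bits 3 5 -> bits=10010100000
After insert 'ram': sets bits 7 8 10 -> bits=10010101101
After insert 'owl': sets bits 1 7 8 -> bits=11010101101
Not inserted: cat emu — query each against bits=11010101101:
query cat: checks bit5=1, bit6=0, bit9=0 (has a 0) -> no => not a false positive
query emu: checks bit0=1, bit1=1 (all 1) -> maybe => FALSE POSITIVE
False positives (alphabetical): emu

Answer: emu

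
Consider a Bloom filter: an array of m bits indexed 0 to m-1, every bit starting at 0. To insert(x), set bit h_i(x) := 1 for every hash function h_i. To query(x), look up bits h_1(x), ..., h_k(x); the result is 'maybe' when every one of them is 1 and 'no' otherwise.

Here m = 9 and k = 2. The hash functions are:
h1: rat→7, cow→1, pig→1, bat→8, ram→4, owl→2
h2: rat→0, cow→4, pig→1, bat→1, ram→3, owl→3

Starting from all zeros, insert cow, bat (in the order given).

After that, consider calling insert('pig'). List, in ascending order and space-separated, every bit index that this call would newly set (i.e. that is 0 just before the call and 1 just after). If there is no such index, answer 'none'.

Start: bits=000000000
After insert 'cow': sets bits 1 4 -> bits=010010000
After insert 'bat': sets bits 1 8 -> bits=010010001
insert 'pig' would touch bits 1; currently bit1=1
Bits that are 0 among those (would change 0->1): none

Answer: none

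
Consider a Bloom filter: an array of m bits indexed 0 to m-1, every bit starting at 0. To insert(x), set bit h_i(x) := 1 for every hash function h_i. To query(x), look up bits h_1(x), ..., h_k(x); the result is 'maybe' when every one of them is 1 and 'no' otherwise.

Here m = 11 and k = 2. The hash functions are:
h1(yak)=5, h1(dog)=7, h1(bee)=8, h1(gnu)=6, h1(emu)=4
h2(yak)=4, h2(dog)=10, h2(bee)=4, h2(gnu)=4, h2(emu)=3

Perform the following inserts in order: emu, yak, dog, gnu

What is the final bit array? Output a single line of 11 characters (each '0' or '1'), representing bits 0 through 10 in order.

Answer: 00011111001

Derivation:
Start: bits=00000000000
After insert 'emu': sets bits 3 4 -> bits=00011000000
After insert 'yak': sets bits 4 5 -> bits=00011100000
After insert 'dog': sets bits 7 10 -> bits=00011101001
After insert 'gnu': sets bits 4 6 -> bits=00011111001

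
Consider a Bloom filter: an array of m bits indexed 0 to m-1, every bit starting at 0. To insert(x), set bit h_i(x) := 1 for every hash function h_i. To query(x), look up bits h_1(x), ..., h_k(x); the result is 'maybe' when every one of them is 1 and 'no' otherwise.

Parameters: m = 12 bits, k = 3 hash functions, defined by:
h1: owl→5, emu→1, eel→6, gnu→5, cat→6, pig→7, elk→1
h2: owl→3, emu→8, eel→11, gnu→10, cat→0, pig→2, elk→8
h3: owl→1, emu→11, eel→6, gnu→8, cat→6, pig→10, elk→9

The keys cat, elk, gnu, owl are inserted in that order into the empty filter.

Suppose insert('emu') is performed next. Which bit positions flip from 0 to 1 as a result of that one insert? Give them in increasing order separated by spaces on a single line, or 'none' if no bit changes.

Start: bits=000000000000
After insert 'cat': sets bits 0 6 -> bits=100000100000
After insert 'elk': sets bits 1 8 9 -> bits=110000101100
After insert 'gnu': sets bits 5 8 10 -> bits=110001101110
After insert 'owl': sets bits 1 3 5 -> bits=110101101110
insert 'emu' would touch bits 1 8 11; currently bit1=1, bit8=1, bit11=0
Bits that are 0 among those (would change 0->1): 11

Answer: 11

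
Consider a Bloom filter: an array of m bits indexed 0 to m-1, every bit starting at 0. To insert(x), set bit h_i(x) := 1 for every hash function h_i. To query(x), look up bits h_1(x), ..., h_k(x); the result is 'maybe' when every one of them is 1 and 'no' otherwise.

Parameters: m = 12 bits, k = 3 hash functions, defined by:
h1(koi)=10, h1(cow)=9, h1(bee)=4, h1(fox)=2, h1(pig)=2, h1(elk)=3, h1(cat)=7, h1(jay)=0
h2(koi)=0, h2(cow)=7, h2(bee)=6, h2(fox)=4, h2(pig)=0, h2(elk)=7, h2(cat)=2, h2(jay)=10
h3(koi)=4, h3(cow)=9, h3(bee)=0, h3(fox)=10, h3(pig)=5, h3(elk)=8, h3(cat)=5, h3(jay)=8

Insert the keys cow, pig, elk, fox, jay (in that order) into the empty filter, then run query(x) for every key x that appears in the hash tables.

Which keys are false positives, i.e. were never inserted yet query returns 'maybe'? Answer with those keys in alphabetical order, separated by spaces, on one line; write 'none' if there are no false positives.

Start: bits=000000000000
After insert 'cow': sets bits 7 9 -> bits=000000010100
After insert 'pig': sets bits 0 2 5 -> bits=101001010100
After insert 'elk': sets bits 3 7 8 -> bits=101101011100
After insert 'fox': sets bits 2 4 10 -> bits=101111011110
After insert 'jay': sets bits 0 8 10 -> bits=101111011110
Not inserted: bee cat koi — query each against bits=101111011110:
query bee: checks bit0=1, bit4=1, bit6=0 (has a 0) -> no => not a false positive
query cat: checks bit2=1, bit5=1, bit7=1 (all 1) -> maybe => FALSE POSITIVE
query koi: checks bit0=1, bit4=1, bit10=1 (all 1) -> maybe => FALSE POSITIVE
False positives (alphabetical): cat koi

Answer: cat koi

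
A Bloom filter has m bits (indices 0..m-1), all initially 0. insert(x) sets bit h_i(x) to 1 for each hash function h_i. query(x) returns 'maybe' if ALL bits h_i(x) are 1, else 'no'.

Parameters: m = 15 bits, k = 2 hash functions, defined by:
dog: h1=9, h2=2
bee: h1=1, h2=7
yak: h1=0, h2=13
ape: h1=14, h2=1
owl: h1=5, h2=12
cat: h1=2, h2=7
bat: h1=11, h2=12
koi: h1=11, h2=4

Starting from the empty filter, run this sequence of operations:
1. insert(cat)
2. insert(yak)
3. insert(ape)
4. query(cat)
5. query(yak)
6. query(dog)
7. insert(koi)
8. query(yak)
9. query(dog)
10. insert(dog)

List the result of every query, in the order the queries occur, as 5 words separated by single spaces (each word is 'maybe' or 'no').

Start: bits=000000000000000
Op 1: insert cat -> sets bits 2 7 -> bits=001000010000000
Op 2: insert yak -> sets bits 0 13 -> bits=101000010000010
Op 3: insert ape -> sets bits 1 14 -> bits=111000010000011
Op 4: query cat -> checks bit2=1, bit7=1 (all 1) -> maybe
Op 5: query yak -> checks bit0=1, bit13=1 (all 1) -> maybe
Op 6: query dog -> checks bit2=1, bit9=0 (has a 0) -> no
Op 7: insert koi -> sets bits 4 11 -> bits=111010010001011
Op 8: query yak -> checks bit0=1, bit13=1 (all 1) -> maybe
Op 9: query dog -> checks bit2=1, bit9=0 (has a 0) -> no
Op 10: insert dog -> sets bits 2 9 -> bits=111010010101011
Query results in order: maybe maybe no maybe no

Answer: maybe maybe no maybe no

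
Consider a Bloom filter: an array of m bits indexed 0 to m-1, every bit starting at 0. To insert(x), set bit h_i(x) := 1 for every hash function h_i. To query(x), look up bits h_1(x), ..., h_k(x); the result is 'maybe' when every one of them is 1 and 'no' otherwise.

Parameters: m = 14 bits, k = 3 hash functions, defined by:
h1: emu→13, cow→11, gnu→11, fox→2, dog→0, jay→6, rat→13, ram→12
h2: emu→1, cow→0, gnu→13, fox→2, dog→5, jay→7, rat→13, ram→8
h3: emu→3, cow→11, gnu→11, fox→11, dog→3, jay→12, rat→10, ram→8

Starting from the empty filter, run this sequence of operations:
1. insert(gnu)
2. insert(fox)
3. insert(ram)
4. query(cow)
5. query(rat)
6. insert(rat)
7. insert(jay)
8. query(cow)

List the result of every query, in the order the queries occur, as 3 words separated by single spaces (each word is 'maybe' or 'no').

Start: bits=00000000000000
Op 1: insert gnu -> sets bits 11 13 -> bits=00000000000101
Op 2: insert fox -> sets bits 2 11 -> bits=00100000000101
Op 3: insert ram -> sets bits 8 12 -> bits=00100000100111
Op 4: query cow -> checks bit0=0, bit11=1 (has a 0) -> no
Op 5: query rat -> checks bit10=0, bit13=1 (has a 0) -> no
Op 6: insert rat -> sets bits 10 13 -> bits=00100000101111
Op 7: insert jay -> sets bits 6 7 12 -> bits=00100011101111
Op 8: query cow -> checks bit0=0, bit11=1 (has a 0) -> no
Query results in order: no no no

Answer: no no no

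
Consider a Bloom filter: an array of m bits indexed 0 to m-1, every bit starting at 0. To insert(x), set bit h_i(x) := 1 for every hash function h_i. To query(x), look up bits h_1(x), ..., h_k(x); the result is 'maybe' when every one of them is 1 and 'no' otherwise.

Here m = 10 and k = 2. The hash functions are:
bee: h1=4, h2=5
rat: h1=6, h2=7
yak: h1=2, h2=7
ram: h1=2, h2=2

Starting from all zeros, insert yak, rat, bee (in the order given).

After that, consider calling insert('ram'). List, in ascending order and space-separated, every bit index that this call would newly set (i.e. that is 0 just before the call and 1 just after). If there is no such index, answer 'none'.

Start: bits=0000000000
After insert 'yak': sets bits 2 7 -> bits=0010000100
After insert 'rat': sets bits 6 7 -> bits=0010001100
After insert 'bee': sets bits 4 5 -> bits=0010111100
insert 'ram' would touch bits 2; currently bit2=1
Bits that are 0 among those (would change 0->1): none

Answer: none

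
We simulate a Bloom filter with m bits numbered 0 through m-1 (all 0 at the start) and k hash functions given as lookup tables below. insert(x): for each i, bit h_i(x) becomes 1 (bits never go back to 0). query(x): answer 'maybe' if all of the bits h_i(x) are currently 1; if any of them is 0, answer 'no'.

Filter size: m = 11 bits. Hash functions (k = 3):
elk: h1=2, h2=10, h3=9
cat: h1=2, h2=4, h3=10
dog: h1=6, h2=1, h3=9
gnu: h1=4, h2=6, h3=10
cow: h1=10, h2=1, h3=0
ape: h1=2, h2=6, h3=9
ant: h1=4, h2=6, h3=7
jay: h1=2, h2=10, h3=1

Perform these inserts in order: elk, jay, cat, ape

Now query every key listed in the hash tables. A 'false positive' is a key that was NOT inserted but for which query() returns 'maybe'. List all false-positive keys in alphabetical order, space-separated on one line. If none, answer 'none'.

Start: bits=00000000000
After insert 'elk': sets bits 2 9 10 -> bits=00100000011
After insert 'jay': sets bits 1 2 10 -> bits=01100000011
After insert 'cat': sets bits 2 4 10 -> bits=01101000011
After insert 'ape': sets bits 2 6 9 -> bits=01101010011
Not inserted: ant cow dog gnu — query each against bits=01101010011:
query ant: checks bit4=1, bit6=1, bit7=0 (has a 0) -> no => not a false positive
query cow: checks bit0=0, bit1=1, bit10=1 (has a 0) -> no => not a false positive
query dog: checks bit1=1, bit6=1, bit9=1 (all 1) -> maybe => FALSE POSITIVE
query gnu: checks bit4=1, bit6=1, bit10=1 (all 1) -> maybe => FALSE POSITIVE
False positives (alphabetical): dog gnu

Answer: dog gnu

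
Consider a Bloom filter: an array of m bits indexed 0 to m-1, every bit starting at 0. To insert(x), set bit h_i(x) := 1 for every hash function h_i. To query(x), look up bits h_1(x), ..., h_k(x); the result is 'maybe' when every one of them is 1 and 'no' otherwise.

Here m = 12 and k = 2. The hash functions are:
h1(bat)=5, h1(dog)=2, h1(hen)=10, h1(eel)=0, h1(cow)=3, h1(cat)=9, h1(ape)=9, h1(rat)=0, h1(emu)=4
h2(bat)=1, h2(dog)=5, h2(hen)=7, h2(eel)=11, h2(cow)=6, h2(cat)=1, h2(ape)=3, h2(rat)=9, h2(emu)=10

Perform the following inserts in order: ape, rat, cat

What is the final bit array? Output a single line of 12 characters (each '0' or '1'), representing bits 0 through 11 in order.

Start: bits=000000000000
After insert 'ape': sets bits 3 9 -> bits=000100000100
After insert 'rat': sets bits 0 9 -> bits=100100000100
After insert 'cat': sets bits 1 9 -> bits=110100000100

Answer: 110100000100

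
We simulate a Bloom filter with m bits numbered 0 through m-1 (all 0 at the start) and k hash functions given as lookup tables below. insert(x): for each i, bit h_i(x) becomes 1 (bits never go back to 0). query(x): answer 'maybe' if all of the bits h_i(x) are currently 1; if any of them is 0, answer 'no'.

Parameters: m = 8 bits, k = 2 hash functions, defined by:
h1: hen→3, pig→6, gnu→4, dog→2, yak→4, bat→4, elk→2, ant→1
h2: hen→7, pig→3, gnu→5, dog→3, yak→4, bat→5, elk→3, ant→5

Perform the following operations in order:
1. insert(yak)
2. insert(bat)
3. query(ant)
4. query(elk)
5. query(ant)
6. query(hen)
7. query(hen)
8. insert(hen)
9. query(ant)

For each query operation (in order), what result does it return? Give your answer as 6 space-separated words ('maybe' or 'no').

Answer: no no no no no no

Derivation:
Start: bits=00000000
Op 1: insert yak -> sets bits 4 -> bits=00001000
Op 2: insert bat -> sets bits 4 5 -> bits=00001100
Op 3: query ant -> checks bit1=0, bit5=1 (has a 0) -> no
Op 4: query elk -> checks bit2=0, bit3=0 (has a 0) -> no
Op 5: query ant -> checks bit1=0, bit5=1 (has a 0) -> no
Op 6: query hen -> checks bit3=0, bit7=0 (has a 0) -> no
Op 7: query hen -> checks bit3=0, bit7=0 (has a 0) -> no
Op 8: insert hen -> sets bits 3 7 -> bits=00011101
Op 9: query ant -> checks bit1=0, bit5=1 (has a 0) -> no
Query results in order: no no no no no no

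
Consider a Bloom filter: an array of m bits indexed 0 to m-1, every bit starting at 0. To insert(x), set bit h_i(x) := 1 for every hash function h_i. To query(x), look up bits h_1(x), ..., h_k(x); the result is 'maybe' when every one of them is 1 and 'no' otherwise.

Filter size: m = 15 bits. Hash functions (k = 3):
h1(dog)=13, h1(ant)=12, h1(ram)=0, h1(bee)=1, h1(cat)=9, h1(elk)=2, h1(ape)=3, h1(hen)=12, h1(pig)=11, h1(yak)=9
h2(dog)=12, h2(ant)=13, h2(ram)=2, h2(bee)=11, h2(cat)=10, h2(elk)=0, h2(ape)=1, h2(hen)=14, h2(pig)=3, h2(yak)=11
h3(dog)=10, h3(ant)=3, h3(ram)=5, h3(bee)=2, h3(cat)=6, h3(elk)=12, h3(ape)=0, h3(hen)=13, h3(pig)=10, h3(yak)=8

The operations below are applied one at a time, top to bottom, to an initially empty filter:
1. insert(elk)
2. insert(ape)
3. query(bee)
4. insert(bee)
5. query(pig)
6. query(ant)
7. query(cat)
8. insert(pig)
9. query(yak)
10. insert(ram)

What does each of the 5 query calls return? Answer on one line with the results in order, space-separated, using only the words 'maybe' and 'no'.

Start: bits=000000000000000
Op 1: insert elk -> sets bits 0 2 12 -> bits=101000000000100
Op 2: insert ape -> sets bits 0 1 3 -> bits=111100000000100
Op 3: query bee -> checks bit1=1, bit2=1, bit11=0 (has a 0) -> no
Op 4: insert bee -> sets bits 1 2 11 -> bits=111100000001100
Op 5: query pig -> checks bit3=1, bit10=0, bit11=1 (has a 0) -> no
Op 6: query ant -> checks bit3=1, bit12=1, bit13=0 (has a 0) -> no
Op 7: query cat -> checks bit6=0, bit9=0, bit10=0 (has a 0) -> no
Op 8: insert pig -> sets bits 3 10 11 -> bits=111100000011100
Op 9: query yak -> checks bit8=0, bit9=0, bit11=1 (has a 0) -> no
Op 10: insert ram -> sets bits 0 2 5 -> bits=111101000011100
Query results in order: no no no no no

Answer: no no no no no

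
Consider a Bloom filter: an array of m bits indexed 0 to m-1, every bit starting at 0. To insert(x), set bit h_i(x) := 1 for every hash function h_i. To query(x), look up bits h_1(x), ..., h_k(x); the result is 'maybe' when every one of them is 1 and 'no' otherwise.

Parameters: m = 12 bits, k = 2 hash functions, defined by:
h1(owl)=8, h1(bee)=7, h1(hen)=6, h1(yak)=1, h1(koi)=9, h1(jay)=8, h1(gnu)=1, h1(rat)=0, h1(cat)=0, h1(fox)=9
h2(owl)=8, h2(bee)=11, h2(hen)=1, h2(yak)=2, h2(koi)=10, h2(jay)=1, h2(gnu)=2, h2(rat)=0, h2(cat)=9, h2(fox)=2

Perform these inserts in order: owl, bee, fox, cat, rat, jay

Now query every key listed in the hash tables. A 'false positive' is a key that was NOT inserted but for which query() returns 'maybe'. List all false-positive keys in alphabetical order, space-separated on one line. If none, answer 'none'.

Start: bits=000000000000
After insert 'owl': sets bits 8 -> bits=000000001000
After insert 'bee': sets bits 7 11 -> bits=000000011001
After insert 'fox': sets bits 2 9 -> bits=001000011101
After insert 'cat': sets bits 0 9 -> bits=101000011101
After insert 'rat': sets bits 0 -> bits=101000011101
After insert 'jay': sets bits 1 8 -> bits=111000011101
Not inserted: gnu hen koi yak — query each against bits=111000011101:
query gnu: checks bit1=1, bit2=1 (all 1) -> maybe => FALSE POSITIVE
query hen: checks bit1=1, bit6=0 (has a 0) -> no => not a false positive
query koi: checks bit9=1, bit10=0 (has a 0) -> no => not a false positive
query yak: checks bit1=1, bit2=1 (all 1) -> maybe => FALSE POSITIVE
False positives (alphabetical): gnu yak

Answer: gnu yak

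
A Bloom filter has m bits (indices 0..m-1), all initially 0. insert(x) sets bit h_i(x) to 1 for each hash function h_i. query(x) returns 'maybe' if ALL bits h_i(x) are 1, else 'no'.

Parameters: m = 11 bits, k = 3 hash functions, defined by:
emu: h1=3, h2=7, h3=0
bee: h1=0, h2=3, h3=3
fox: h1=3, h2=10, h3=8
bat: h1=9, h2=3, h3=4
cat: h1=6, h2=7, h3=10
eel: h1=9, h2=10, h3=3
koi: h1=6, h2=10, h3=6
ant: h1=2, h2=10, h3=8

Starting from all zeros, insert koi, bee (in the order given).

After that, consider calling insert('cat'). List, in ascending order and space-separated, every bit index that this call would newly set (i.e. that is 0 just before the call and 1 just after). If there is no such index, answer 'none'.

Start: bits=00000000000
After insert 'koi': sets bits 6 10 -> bits=00000010001
After insert 'bee': sets bits 0 3 -> bits=10010010001
insert 'cat' would touch bits 6 7 10; currently bit6=1, bit7=0, bit10=1
Bits that are 0 among those (would change 0->1): 7

Answer: 7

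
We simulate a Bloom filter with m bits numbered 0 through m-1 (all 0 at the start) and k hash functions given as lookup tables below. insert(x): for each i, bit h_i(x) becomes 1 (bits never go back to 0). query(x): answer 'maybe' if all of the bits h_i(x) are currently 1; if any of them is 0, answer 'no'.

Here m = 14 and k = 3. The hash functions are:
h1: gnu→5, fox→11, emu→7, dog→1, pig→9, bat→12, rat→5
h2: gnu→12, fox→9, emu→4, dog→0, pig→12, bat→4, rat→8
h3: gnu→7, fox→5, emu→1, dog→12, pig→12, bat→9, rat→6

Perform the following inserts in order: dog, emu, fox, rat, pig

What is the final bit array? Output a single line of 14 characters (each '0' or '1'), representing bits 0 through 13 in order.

Start: bits=00000000000000
After insert 'dog': sets bits 0 1 12 -> bits=11000000000010
After insert 'emu': sets bits 1 4 7 -> bits=11001001000010
After insert 'fox': sets bits 5 9 11 -> bits=11001101010110
After insert 'rat': sets bits 5 6 8 -> bits=11001111110110
After insert 'pig': sets bits 9 12 -> bits=11001111110110

Answer: 11001111110110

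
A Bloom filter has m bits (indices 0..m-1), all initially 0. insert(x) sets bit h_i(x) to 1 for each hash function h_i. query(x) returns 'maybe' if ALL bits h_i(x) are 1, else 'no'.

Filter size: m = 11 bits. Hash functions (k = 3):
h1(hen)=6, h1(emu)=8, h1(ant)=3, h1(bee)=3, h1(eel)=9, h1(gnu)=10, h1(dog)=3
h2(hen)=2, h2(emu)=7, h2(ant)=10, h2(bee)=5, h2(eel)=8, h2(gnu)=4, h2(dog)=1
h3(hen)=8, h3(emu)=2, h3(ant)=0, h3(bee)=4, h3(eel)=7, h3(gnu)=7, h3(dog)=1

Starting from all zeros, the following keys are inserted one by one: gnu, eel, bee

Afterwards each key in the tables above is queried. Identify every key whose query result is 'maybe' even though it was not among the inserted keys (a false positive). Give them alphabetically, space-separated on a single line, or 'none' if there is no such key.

Start: bits=00000000000
After insert 'gnu': sets bits 4 7 10 -> bits=00001001001
After insert 'eel': sets bits 7 8 9 -> bits=00001001111
After insert 'bee': sets bits 3 4 5 -> bits=00011101111
Not inserted: ant dog emu hen — query each against bits=00011101111:
query ant: checks bit0=0, bit3=1, bit10=1 (has a 0) -> no => not a false positive
query dog: checks bit1=0, bit3=1 (has a 0) -> no => not a false positive
query emu: checks bit2=0, bit7=1, bit8=1 (has a 0) -> no => not a false positive
query hen: checks bit2=0, bit6=0, bit8=1 (has a 0) -> no => not a false positive
False positives (alphabetical): none

Answer: none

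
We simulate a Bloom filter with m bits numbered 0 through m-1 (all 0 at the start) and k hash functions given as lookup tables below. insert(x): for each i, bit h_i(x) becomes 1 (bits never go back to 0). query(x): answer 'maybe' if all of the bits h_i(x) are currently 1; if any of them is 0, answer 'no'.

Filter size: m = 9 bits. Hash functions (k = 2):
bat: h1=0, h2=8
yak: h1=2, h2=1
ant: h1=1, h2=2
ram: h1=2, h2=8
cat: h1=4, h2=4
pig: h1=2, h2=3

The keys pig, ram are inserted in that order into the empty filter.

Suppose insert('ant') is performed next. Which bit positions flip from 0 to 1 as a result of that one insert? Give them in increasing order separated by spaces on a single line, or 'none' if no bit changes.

Answer: 1

Derivation:
Start: bits=000000000
After insert 'pig': sets bits 2 3 -> bits=001100000
After insert 'ram': sets bits 2 8 -> bits=001100001
insert 'ant' would touch bits 1 2; currently bit1=0, bit2=1
Bits that are 0 among those (would change 0->1): 1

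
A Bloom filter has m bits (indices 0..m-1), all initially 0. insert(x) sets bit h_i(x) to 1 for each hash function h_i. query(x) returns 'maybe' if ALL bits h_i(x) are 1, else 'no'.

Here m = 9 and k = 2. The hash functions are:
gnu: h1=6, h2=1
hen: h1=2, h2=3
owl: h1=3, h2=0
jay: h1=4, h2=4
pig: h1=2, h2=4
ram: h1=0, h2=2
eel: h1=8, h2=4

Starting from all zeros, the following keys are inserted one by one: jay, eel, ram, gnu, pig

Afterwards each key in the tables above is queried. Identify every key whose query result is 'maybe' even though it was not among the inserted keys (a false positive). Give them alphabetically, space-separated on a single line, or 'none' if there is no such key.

Start: bits=000000000
After insert 'jay': sets bits 4 -> bits=000010000
After insert 'eel': sets bits 4 8 -> bits=000010001
After insert 'ram': sets bits 0 2 -> bits=101010001
After insert 'gnu': sets bits 1 6 -> bits=111010101
After insert 'pig': sets bits 2 4 -> bits=111010101
Not inserted: hen owl — query each against bits=111010101:
query hen: checks bit2=1, bit3=0 (has a 0) -> no => not a false positive
query owl: checks bit0=1, bit3=0 (has a 0) -> no => not a false positive
False positives (alphabetical): none

Answer: none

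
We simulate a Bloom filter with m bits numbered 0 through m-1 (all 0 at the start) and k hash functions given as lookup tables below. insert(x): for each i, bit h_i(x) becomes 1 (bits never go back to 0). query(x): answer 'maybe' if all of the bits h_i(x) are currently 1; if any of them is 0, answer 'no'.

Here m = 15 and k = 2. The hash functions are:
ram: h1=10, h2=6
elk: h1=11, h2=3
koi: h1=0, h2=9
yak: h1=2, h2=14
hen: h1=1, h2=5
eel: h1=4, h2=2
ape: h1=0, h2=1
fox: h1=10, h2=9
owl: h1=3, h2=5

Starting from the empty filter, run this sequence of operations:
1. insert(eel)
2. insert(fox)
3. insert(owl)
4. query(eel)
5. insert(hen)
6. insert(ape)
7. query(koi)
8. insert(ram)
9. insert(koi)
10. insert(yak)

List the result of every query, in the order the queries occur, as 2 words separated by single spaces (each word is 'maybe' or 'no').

Start: bits=000000000000000
Op 1: insert eel -> sets bits 2 4 -> bits=001010000000000
Op 2: insert fox -> sets bits 9 10 -> bits=001010000110000
Op 3: insert owl -> sets bits 3 5 -> bits=001111000110000
Op 4: query eel -> checks bit2=1, bit4=1 (all 1) -> maybe
Op 5: insert hen -> sets bits 1 5 -> bits=011111000110000
Op 6: insert ape -> sets bits 0 1 -> bits=111111000110000
Op 7: query koi -> checks bit0=1, bit9=1 (all 1) -> maybe
Op 8: insert ram -> sets bits 6 10 -> bits=111111100110000
Op 9: insert koi -> sets bits 0 9 -> bits=111111100110000
Op 10: insert yak -> sets bits 2 14 -> bits=111111100110001
Query results in order: maybe maybe

Answer: maybe maybe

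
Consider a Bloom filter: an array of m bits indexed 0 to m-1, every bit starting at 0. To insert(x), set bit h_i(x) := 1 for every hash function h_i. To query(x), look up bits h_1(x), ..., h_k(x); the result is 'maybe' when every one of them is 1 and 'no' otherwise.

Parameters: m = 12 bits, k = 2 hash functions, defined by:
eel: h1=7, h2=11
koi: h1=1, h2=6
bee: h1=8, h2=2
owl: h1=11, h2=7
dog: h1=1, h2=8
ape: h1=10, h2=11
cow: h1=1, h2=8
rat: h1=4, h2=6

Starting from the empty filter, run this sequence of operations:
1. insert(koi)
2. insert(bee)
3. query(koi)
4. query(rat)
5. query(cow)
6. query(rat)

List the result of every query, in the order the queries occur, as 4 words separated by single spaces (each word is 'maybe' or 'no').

Start: bits=000000000000
Op 1: insert koi -> sets bits 1 6 -> bits=010000100000
Op 2: insert bee -> sets bits 2 8 -> bits=011000101000
Op 3: query koi -> checks bit1=1, bit6=1 (all 1) -> maybe
Op 4: query rat -> checks bit4=0, bit6=1 (has a 0) -> no
Op 5: query cow -> checks bit1=1, bit8=1 (all 1) -> maybe
Op 6: query rat -> checks bit4=0, bit6=1 (has a 0) -> no
Query results in order: maybe no maybe no

Answer: maybe no maybe no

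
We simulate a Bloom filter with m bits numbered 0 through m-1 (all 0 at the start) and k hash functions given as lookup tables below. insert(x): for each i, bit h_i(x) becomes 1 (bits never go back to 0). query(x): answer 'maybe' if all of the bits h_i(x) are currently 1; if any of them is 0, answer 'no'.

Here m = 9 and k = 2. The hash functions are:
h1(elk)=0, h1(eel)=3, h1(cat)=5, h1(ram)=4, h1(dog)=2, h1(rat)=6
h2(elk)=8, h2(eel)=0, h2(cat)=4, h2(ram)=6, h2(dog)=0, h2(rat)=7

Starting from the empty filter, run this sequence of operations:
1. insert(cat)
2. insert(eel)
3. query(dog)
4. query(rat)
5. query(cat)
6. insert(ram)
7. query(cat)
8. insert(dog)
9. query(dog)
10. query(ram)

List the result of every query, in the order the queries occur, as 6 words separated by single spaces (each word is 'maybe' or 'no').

Answer: no no maybe maybe maybe maybe

Derivation:
Start: bits=000000000
Op 1: insert cat -> sets bits 4 5 -> bits=000011000
Op 2: insert eel -> sets bits 0 3 -> bits=100111000
Op 3: query dog -> checks bit0=1, bit2=0 (has a 0) -> no
Op 4: query rat -> checks bit6=0, bit7=0 (has a 0) -> no
Op 5: query cat -> checks bit4=1, bit5=1 (all 1) -> maybe
Op 6: insert ram -> sets bits 4 6 -> bits=100111100
Op 7: query cat -> checks bit4=1, bit5=1 (all 1) -> maybe
Op 8: insert dog -> sets bits 0 2 -> bits=101111100
Op 9: query dog -> checks bit0=1, bit2=1 (all 1) -> maybe
Op 10: query ram -> checks bit4=1, bit6=1 (all 1) -> maybe
Query results in order: no no maybe maybe maybe maybe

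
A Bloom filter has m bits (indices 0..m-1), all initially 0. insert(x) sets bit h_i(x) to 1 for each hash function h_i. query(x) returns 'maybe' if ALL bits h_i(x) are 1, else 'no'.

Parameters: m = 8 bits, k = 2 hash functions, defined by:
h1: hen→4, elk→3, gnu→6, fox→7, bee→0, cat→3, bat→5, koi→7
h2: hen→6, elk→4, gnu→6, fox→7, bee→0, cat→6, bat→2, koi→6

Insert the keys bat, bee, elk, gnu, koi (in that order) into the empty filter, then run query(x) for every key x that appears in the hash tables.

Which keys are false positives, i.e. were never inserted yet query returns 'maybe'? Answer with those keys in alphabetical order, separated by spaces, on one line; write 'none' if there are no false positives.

Start: bits=00000000
After insert 'bat': sets bits 2 5 -> bits=00100100
After insert 'bee': sets bits 0 -> bits=10100100
After insert 'elk': sets bits 3 4 -> bits=10111100
After insert 'gnu': sets bits 6 -> bits=10111110
After insert 'koi': sets bits 6 7 -> bits=10111111
Not inserted: cat fox hen — query each against bits=10111111:
query cat: checks bit3=1, bit6=1 (all 1) -> maybe => FALSE POSITIVE
query fox: checks bit7=1 (all 1) -> maybe => FALSE POSITIVE
query hen: checks bit4=1, bit6=1 (all 1) -> maybe => FALSE POSITIVE
False positives (alphabetical): cat fox hen

Answer: cat fox hen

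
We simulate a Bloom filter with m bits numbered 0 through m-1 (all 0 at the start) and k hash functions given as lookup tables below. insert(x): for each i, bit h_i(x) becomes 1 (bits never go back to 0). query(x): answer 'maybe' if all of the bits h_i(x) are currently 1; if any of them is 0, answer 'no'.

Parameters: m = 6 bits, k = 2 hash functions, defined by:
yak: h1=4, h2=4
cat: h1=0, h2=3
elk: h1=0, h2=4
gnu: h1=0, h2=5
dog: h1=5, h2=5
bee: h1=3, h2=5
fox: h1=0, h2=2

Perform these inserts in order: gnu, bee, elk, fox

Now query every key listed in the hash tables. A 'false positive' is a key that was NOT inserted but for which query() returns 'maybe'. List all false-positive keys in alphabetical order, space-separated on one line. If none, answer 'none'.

Answer: cat dog yak

Derivation:
Start: bits=000000
After insert 'gnu': sets bits 0 5 -> bits=100001
After insert 'bee': sets bits 3 5 -> bits=100101
After insert 'elk': sets bits 0 4 -> bits=100111
After insert 'fox': sets bits 0 2 -> bits=101111
Not inserted: cat dog yak — query each against bits=101111:
query cat: checks bit0=1, bit3=1 (all 1) -> maybe => FALSE POSITIVE
query dog: checks bit5=1 (all 1) -> maybe => FALSE POSITIVE
query yak: checks bit4=1 (all 1) -> maybe => FALSE POSITIVE
False positives (alphabetical): cat dog yak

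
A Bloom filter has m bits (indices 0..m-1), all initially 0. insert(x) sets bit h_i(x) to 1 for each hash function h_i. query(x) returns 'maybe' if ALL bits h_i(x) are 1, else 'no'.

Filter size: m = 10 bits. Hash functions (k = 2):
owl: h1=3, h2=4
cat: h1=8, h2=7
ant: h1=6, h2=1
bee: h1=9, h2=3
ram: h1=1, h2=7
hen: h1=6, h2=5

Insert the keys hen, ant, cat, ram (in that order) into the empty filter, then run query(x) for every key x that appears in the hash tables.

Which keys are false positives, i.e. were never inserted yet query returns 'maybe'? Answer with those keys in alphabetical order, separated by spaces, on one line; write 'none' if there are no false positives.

Start: bits=0000000000
After insert 'hen': sets bits 5 6 -> bits=0000011000
After insert 'ant': sets bits 1 6 -> bits=0100011000
After insert 'cat': sets bits 7 8 -> bits=0100011110
After insert 'ram': sets bits 1 7 -> bits=0100011110
Not inserted: bee owl — query each against bits=0100011110:
query bee: checks bit3=0, bit9=0 (has a 0) -> no => not a false positive
query owl: checks bit3=0, bit4=0 (has a 0) -> no => not a false positive
False positives (alphabetical): none

Answer: none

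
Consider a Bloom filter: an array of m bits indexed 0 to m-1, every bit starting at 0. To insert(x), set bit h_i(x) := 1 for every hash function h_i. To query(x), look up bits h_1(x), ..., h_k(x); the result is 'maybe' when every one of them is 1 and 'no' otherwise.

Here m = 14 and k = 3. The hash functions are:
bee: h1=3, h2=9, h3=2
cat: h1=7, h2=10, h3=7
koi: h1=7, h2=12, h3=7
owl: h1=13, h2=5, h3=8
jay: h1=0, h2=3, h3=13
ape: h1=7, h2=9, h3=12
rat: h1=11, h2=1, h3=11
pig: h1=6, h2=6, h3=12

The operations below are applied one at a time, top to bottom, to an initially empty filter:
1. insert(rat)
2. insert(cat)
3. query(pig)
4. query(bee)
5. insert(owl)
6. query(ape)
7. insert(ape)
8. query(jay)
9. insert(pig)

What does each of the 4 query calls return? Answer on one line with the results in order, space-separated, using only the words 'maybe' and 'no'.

Answer: no no no no

Derivation:
Start: bits=00000000000000
Op 1: insert rat -> sets bits 1 11 -> bits=01000000000100
Op 2: insert cat -> sets bits 7 10 -> bits=01000001001100
Op 3: query pig -> checks bit6=0, bit12=0 (has a 0) -> no
Op 4: query bee -> checks bit2=0, bit3=0, bit9=0 (has a 0) -> no
Op 5: insert owl -> sets bits 5 8 13 -> bits=01000101101101
Op 6: query ape -> checks bit7=1, bit9=0, bit12=0 (has a 0) -> no
Op 7: insert ape -> sets bits 7 9 12 -> bits=01000101111111
Op 8: query jay -> checks bit0=0, bit3=0, bit13=1 (has a 0) -> no
Op 9: insert pig -> sets bits 6 12 -> bits=01000111111111
Query results in order: no no no no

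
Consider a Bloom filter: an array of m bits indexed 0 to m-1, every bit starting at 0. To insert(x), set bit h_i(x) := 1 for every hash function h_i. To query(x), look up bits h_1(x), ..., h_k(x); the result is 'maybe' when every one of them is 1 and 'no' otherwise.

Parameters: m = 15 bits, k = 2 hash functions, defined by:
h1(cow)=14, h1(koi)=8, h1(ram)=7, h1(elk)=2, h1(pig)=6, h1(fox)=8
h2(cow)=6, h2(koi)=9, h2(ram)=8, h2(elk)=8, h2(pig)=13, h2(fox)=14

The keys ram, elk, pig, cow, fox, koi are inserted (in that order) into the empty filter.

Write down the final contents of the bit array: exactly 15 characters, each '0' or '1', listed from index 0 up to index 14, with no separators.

Answer: 001000111100011

Derivation:
Start: bits=000000000000000
After insert 'ram': sets bits 7 8 -> bits=000000011000000
After insert 'elk': sets bits 2 8 -> bits=001000011000000
After insert 'pig': sets bits 6 13 -> bits=001000111000010
After insert 'cow': sets bits 6 14 -> bits=001000111000011
After insert 'fox': sets bits 8 14 -> bits=001000111000011
After insert 'koi': sets bits 8 9 -> bits=001000111100011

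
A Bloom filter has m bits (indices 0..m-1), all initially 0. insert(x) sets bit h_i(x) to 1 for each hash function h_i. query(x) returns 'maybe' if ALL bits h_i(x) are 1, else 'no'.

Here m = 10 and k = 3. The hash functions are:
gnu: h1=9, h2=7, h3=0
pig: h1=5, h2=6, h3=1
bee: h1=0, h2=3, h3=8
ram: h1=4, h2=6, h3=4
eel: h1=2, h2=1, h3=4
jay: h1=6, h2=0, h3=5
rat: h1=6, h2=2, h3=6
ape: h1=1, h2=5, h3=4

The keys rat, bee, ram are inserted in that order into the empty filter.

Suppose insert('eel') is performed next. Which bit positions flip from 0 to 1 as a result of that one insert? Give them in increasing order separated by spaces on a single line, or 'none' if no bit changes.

Answer: 1

Derivation:
Start: bits=0000000000
After insert 'rat': sets bits 2 6 -> bits=0010001000
After insert 'bee': sets bits 0 3 8 -> bits=1011001010
After insert 'ram': sets bits 4 6 -> bits=1011101010
insert 'eel' would touch bits 1 2 4; currently bit1=0, bit2=1, bit4=1
Bits that are 0 among those (would change 0->1): 1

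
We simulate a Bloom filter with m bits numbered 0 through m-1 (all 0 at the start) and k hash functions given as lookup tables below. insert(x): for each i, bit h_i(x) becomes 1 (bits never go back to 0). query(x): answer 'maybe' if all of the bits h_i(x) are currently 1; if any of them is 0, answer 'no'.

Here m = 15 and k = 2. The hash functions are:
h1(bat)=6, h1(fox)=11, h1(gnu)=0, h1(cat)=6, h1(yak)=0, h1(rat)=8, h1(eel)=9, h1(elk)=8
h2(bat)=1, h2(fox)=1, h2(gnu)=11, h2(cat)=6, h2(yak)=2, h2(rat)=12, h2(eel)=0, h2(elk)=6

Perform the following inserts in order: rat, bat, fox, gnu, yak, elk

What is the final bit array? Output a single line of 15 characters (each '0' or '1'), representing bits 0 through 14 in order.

Answer: 111000101001100

Derivation:
Start: bits=000000000000000
After insert 'rat': sets bits 8 12 -> bits=000000001000100
After insert 'bat': sets bits 1 6 -> bits=010000101000100
After insert 'fox': sets bits 1 11 -> bits=010000101001100
After insert 'gnu': sets bits 0 11 -> bits=110000101001100
After insert 'yak': sets bits 0 2 -> bits=111000101001100
After insert 'elk': sets bits 6 8 -> bits=111000101001100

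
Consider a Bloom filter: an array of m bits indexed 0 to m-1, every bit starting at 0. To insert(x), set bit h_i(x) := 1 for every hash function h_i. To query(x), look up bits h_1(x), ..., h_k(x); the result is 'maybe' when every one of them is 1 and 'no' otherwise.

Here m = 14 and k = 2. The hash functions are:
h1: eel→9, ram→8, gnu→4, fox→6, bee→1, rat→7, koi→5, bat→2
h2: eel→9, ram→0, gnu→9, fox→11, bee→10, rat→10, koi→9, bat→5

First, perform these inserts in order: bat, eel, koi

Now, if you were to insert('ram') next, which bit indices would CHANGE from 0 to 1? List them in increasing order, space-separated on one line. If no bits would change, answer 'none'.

Answer: 0 8

Derivation:
Start: bits=00000000000000
After insert 'bat': sets bits 2 5 -> bits=00100100000000
After insert 'eel': sets bits 9 -> bits=00100100010000
After insert 'koi': sets bits 5 9 -> bits=00100100010000
insert 'ram' would touch bits 0 8; currently bit0=0, bit8=0
Bits that are 0 among those (would change 0->1): 0 8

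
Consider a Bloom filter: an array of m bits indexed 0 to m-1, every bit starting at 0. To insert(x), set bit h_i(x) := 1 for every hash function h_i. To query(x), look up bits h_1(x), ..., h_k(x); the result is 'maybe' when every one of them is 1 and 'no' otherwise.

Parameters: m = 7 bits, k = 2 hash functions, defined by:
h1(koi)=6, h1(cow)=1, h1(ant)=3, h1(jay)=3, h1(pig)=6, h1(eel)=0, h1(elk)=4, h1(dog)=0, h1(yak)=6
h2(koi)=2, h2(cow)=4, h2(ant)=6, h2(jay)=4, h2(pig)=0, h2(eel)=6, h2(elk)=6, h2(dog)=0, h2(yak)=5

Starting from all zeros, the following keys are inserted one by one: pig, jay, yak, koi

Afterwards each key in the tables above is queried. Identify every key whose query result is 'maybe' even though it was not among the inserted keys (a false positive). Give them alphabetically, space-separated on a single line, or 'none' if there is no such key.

Answer: ant dog eel elk

Derivation:
Start: bits=0000000
After insert 'pig': sets bits 0 6 -> bits=1000001
After insert 'jay': sets bits 3 4 -> bits=1001101
After insert 'yak': sets bits 5 6 -> bits=1001111
After insert 'koi': sets bits 2 6 -> bits=1011111
Not inserted: ant cow dog eel elk — query each against bits=1011111:
query ant: checks bit3=1, bit6=1 (all 1) -> maybe => FALSE POSITIVE
query cow: checks bit1=0, bit4=1 (has a 0) -> no => not a false positive
query dog: checks bit0=1 (all 1) -> maybe => FALSE POSITIVE
query eel: checks bit0=1, bit6=1 (all 1) -> maybe => FALSE POSITIVE
query elk: checks bit4=1, bit6=1 (all 1) -> maybe => FALSE POSITIVE
False positives (alphabetical): ant dog eel elk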